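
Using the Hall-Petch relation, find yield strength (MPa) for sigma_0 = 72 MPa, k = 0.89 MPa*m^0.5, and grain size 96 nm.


d = 96 nm = 9.6e-08 m
sqrt(d) = 0.0003098387
Hall-Petch contribution = k / sqrt(d) = 0.89 / 0.0003098387 = 2872.5 MPa
sigma = sigma_0 + k/sqrt(d) = 72 + 2872.5 = 2944.5 MPa

2944.5


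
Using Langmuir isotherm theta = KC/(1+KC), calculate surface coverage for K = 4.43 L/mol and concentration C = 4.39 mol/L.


Langmuir isotherm: theta = K*C / (1 + K*C)
K*C = 4.43 * 4.39 = 19.4477
theta = 19.4477 / (1 + 19.4477) = 19.4477 / 20.4477
theta = 0.9511

0.9511


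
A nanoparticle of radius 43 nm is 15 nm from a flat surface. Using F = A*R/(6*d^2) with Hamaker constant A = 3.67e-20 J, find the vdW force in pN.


Convert to SI: R = 43 nm = 4.3e-08 m, d = 15 nm = 1.5e-08 m
F = A * R / (6 * d^2)
F = 3.67e-20 * 4.3e-08 / (6 * (1.5e-08)^2)
F = 1.16896e-12 N = 1.169 pN

1.169


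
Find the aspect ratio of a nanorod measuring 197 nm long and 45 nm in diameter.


Aspect ratio AR = length / diameter
AR = 197 / 45
AR = 4.38

4.38


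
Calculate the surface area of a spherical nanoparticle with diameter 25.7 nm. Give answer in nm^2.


Radius r = 25.7/2 = 12.85 nm
Surface area SA = 4 * pi * r^2
SA = 4 * pi * (12.85)^2
SA = 2074.99 nm^2

2074.99


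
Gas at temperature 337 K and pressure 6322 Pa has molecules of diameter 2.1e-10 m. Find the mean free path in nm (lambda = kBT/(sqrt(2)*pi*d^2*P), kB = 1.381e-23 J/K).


Mean free path: lambda = kB*T / (sqrt(2) * pi * d^2 * P)
lambda = 1.381e-23 * 337 / (sqrt(2) * pi * (2.1e-10)^2 * 6322)
lambda = 3.75721e-06 m
lambda = 3757.21 nm

3757.21


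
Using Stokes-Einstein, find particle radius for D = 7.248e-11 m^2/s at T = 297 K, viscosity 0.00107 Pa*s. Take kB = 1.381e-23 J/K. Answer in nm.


Stokes-Einstein: R = kB*T / (6*pi*eta*D)
R = 1.381e-23 * 297 / (6 * pi * 0.00107 * 7.248e-11)
R = 2.80574e-09 m = 2.81 nm

2.81


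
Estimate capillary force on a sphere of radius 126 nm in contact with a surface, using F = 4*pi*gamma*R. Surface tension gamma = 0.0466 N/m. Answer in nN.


Convert radius: R = 126 nm = 1.26e-07 m
F = 4 * pi * gamma * R
F = 4 * pi * 0.0466 * 1.26e-07
F = 7.37847e-08 N = 73.7847 nN

73.7847


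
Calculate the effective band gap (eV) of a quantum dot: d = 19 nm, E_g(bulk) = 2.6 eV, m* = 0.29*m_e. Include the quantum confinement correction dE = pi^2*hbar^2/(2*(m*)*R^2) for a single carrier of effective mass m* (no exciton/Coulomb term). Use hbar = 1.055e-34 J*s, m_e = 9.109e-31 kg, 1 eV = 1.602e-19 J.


Radius R = 19/2 nm = 9.5e-09 m
Confinement energy dE = pi^2 * hbar^2 / (2 * m_eff * m_e * R^2)
dE = pi^2 * (1.055e-34)^2 / (2 * 0.29 * 9.109e-31 * (9.5e-09)^2) J, divided by 1.602e-19 J/eV
dE = 0.0144 eV
Total band gap = E_g(bulk) + dE = 2.6 + 0.0144 = 2.6144 eV

2.6144


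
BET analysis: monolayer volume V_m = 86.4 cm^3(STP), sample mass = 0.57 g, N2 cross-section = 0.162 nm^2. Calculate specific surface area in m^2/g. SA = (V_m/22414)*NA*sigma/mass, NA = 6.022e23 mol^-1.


Number of moles in monolayer = V_m / 22414 = 86.4 / 22414 = 0.00385473
Number of molecules = moles * NA = 0.00385473 * 6.022e23
SA = molecules * sigma / mass
SA = (86.4 / 22414) * 6.022e23 * 0.162e-18 / 0.57
SA = 659.7 m^2/g

659.7


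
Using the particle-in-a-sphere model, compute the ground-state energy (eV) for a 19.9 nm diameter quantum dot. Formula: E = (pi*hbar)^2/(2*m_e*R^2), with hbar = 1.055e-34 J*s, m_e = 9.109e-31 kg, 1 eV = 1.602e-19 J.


Radius R = 19.9/2 = 9.95 nm = 9.95e-09 m
E = (pi * 1.055e-34)^2 / (2 * 9.109e-31 * (9.95e-09)^2)
E(J) = 6.09057e-22
E = E(J) / 1.602e-19 = 0.0038 eV

0.0038


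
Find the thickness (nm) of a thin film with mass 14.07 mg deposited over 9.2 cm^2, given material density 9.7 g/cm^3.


Convert: m = 14.07 mg = 1.4070e-05 kg, A = 9.2 cm^2 = 9.2000e-04 m^2, rho = 9.7 g/cm^3 = 9700 kg/m^3
t = m / (A * rho)
t = 1.4070e-05 / (9.2000e-04 * 9700)
t = 1.5766e-06 m = 1576.6 nm

1576.6


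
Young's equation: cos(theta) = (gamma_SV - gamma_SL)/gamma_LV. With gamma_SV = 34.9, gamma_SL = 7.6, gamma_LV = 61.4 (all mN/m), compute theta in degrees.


cos(theta) = (gamma_SV - gamma_SL) / gamma_LV
cos(theta) = (34.9 - 7.6) / 61.4
cos(theta) = 0.444625
theta = arccos(0.444625) = 63.6 degrees

63.6


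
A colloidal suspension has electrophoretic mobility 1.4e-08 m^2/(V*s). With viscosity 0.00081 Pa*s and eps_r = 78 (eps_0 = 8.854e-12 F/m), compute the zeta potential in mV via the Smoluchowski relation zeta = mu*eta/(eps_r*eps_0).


Smoluchowski equation: zeta = mu * eta / (eps_r * eps_0)
zeta = 1.4e-08 * 0.00081 / (78 * 8.854e-12)
zeta = 0.01642 V = 16.42 mV

16.42


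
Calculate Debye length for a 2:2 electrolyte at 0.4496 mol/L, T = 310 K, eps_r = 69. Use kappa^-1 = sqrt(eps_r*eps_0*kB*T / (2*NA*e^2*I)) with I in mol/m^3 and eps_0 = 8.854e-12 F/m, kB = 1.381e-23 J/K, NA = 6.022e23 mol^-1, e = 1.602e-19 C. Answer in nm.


Ionic strength I = 0.4496 * 2^2 * 1000 = 1798.4 mol/m^3
kappa^-1 = sqrt(69 * 8.854e-12 * 1.381e-23 * 310 / (2 * 6.022e23 * (1.602e-19)^2 * 1798.4))
kappa^-1 = 0.217 nm

0.217


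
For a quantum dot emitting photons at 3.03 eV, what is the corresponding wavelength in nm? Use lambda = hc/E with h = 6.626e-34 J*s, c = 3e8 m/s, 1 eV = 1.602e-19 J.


Convert energy: E = 3.03 eV = 3.03 * 1.602e-19 = 4.85406e-19 J
lambda = h*c / E = 6.626e-34 * 3e8 / 4.85406e-19
lambda = 4.09513e-07 m = 409.5 nm

409.5


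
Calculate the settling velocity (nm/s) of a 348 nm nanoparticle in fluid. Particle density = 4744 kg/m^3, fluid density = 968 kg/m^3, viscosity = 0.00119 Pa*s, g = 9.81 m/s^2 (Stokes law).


Radius R = 348/2 nm = 1.74e-07 m
Density difference = 4744 - 968 = 3776 kg/m^3
v = 2 * R^2 * (rho_p - rho_f) * g / (9 * eta)
v = 2 * (1.74e-07)^2 * 3776 * 9.81 / (9 * 0.00119)
v = 2.09431e-07 m/s = 209.4305 nm/s

209.4305


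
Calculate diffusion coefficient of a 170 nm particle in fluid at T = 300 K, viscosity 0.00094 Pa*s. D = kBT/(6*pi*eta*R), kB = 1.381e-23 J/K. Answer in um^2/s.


Radius R = 170/2 = 85 nm = 8.5e-08 m
D = kB*T / (6*pi*eta*R)
D = 1.381e-23 * 300 / (6 * pi * 0.00094 * 8.5e-08)
D = 2.75085e-12 m^2/s = 2.751 um^2/s

2.751


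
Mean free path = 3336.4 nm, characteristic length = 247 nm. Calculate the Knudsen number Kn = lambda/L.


Knudsen number Kn = lambda / L
Kn = 3336.4 / 247
Kn = 13.5077

13.5077


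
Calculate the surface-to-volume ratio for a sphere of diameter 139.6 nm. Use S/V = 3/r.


Radius r = 139.6/2 = 69.8 nm
S/V = 3 / r = 3 / 69.8
S/V = 0.043 nm^-1

0.043


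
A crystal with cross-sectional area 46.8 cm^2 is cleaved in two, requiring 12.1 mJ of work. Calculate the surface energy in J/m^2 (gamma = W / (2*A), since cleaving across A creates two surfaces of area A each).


Convert: A = 46.8 cm^2 = 0.00468 m^2, W = 12.1 mJ = 0.0121 J
Cleaving exposes two faces of area A, so total new surface = 2*A and gamma = W / (2*A)
gamma = 0.0121 / (2 * 0.00468)
gamma = 1.293 J/m^2

1.293


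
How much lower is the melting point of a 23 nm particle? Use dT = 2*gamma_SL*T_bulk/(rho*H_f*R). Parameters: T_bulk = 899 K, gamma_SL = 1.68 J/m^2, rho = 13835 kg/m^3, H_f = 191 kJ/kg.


Radius R = 23/2 = 11.5 nm = 1.15e-08 m
Convert H_f = 191 kJ/kg = 191000 J/kg
dT = 2 * gamma_SL * T_bulk / (rho * H_f * R)
dT = 2 * 1.68 * 899 / (13835 * 191000 * 1.15e-08)
dT = 99.4 K

99.4


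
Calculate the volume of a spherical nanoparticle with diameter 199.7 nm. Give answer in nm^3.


Radius r = 199.7/2 = 99.85 nm
Volume V = (4/3) * pi * r^3
V = (4/3) * pi * (99.85)^3
V = 4169968.91 nm^3

4169968.91


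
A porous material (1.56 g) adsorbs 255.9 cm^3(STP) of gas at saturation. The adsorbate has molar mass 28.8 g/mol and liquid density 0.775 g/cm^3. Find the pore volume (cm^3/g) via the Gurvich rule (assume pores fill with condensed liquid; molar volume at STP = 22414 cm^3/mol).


Moles adsorbed n = V_ads / 22414 = 255.9 / 22414 = 1.141697e-02 mol
Liquid volume V_liq = n * M / rho_liq = 1.141697e-02 * 28.8 / 0.775 = 0.42427 cm^3
Specific pore volume V_pore = V_liq / m_sample = 0.42427 / 1.56
V_pore = 0.272 cm^3/g

0.272


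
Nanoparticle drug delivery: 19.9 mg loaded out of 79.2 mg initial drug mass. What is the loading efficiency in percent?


Drug loading efficiency = (drug loaded / drug initial) * 100
DLE = 19.9 / 79.2 * 100
DLE = 0.2513 * 100
DLE = 25.13%

25.13


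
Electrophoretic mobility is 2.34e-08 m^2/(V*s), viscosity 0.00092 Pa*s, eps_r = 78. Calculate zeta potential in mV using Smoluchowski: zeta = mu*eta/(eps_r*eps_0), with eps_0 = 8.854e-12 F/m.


Smoluchowski equation: zeta = mu * eta / (eps_r * eps_0)
zeta = 2.34e-08 * 0.00092 / (78 * 8.854e-12)
zeta = 0.031172 V = 31.17 mV

31.17


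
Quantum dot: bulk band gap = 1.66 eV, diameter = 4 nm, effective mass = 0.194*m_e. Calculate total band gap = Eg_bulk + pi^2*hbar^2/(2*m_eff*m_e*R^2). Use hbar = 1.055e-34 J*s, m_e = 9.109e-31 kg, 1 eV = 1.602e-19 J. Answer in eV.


Radius R = 4/2 nm = 2e-09 m
Confinement energy dE = pi^2 * hbar^2 / (2 * m_eff * m_e * R^2)
dE = pi^2 * (1.055e-34)^2 / (2 * 0.194 * 9.109e-31 * (2e-09)^2) J, divided by 1.602e-19 J/eV
dE = 0.485 eV
Total band gap = E_g(bulk) + dE = 1.66 + 0.485 = 2.145 eV

2.145


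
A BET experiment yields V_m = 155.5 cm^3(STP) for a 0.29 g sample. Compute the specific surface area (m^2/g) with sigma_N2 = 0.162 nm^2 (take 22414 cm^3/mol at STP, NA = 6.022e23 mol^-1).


Number of moles in monolayer = V_m / 22414 = 155.5 / 22414 = 0.00693763
Number of molecules = moles * NA = 0.00693763 * 6.022e23
SA = molecules * sigma / mass
SA = (155.5 / 22414) * 6.022e23 * 0.162e-18 / 0.29
SA = 2333.8 m^2/g

2333.8


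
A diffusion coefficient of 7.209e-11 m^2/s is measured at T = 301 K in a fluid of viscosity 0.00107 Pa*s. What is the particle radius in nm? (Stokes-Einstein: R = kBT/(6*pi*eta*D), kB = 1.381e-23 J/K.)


Stokes-Einstein: R = kB*T / (6*pi*eta*D)
R = 1.381e-23 * 301 / (6 * pi * 0.00107 * 7.209e-11)
R = 2.85891e-09 m = 2.86 nm

2.86


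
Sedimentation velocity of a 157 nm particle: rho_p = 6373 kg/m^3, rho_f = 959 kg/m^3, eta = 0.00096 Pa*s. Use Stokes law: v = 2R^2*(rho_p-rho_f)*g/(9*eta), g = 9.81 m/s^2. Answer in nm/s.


Radius R = 157/2 nm = 7.85e-08 m
Density difference = 6373 - 959 = 5414 kg/m^3
v = 2 * R^2 * (rho_p - rho_f) * g / (9 * eta)
v = 2 * (7.85e-08)^2 * 5414 * 9.81 / (9 * 0.00096)
v = 7.57605e-08 m/s = 75.7605 nm/s

75.7605


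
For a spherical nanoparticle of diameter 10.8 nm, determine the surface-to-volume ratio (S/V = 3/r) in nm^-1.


Radius r = 10.8/2 = 5.4 nm
S/V = 3 / r = 3 / 5.4
S/V = 0.5556 nm^-1

0.5556


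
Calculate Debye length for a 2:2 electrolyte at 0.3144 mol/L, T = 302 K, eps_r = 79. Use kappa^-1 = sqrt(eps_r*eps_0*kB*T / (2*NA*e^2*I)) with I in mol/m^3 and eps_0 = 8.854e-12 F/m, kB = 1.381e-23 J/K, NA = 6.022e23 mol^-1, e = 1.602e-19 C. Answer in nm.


Ionic strength I = 0.3144 * 2^2 * 1000 = 1257.6 mol/m^3
kappa^-1 = sqrt(79 * 8.854e-12 * 1.381e-23 * 302 / (2 * 6.022e23 * (1.602e-19)^2 * 1257.6))
kappa^-1 = 0.274 nm

0.274


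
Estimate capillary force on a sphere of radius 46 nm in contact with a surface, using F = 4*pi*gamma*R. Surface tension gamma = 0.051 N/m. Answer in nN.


Convert radius: R = 46 nm = 4.6e-08 m
F = 4 * pi * gamma * R
F = 4 * pi * 0.051 * 4.6e-08
F = 2.94807e-08 N = 29.4807 nN

29.4807


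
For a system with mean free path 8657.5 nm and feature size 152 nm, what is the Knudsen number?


Knudsen number Kn = lambda / L
Kn = 8657.5 / 152
Kn = 56.9572

56.9572


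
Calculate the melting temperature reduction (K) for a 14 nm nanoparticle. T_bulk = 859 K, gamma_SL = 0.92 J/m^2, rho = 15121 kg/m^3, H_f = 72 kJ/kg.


Radius R = 14/2 = 7 nm = 7e-09 m
Convert H_f = 72 kJ/kg = 72000 J/kg
dT = 2 * gamma_SL * T_bulk / (rho * H_f * R)
dT = 2 * 0.92 * 859 / (15121 * 72000 * 7e-09)
dT = 207.4 K

207.4


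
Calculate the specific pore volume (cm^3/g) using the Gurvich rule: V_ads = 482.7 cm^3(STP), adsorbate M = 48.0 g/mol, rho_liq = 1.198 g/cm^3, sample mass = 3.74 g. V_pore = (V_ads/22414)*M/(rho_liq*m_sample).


Moles adsorbed n = V_ads / 22414 = 482.7 / 22414 = 2.153565e-02 mol
Liquid volume V_liq = n * M / rho_liq = 2.153565e-02 * 48.0 / 1.198 = 0.86286 cm^3
Specific pore volume V_pore = V_liq / m_sample = 0.86286 / 3.74
V_pore = 0.2307 cm^3/g

0.2307


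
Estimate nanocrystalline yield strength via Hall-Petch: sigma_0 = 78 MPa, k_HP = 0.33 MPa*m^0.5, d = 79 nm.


d = 79 nm = 7.9e-08 m
sqrt(d) = 0.0002810694
Hall-Petch contribution = k / sqrt(d) = 0.33 / 0.0002810694 = 1174.1 MPa
sigma = sigma_0 + k/sqrt(d) = 78 + 1174.1 = 1252.1 MPa

1252.1


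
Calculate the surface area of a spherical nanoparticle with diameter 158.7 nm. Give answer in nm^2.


Radius r = 158.7/2 = 79.35 nm
Surface area SA = 4 * pi * r^2
SA = 4 * pi * (79.35)^2
SA = 79123.18 nm^2

79123.18


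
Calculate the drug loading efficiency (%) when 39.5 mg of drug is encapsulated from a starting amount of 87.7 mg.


Drug loading efficiency = (drug loaded / drug initial) * 100
DLE = 39.5 / 87.7 * 100
DLE = 0.4504 * 100
DLE = 45.04%

45.04


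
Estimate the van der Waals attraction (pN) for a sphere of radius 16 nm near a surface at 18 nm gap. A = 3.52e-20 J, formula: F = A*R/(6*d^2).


Convert to SI: R = 16 nm = 1.6e-08 m, d = 18 nm = 1.8e-08 m
F = A * R / (6 * d^2)
F = 3.52e-20 * 1.6e-08 / (6 * (1.8e-08)^2)
F = 2.89712e-13 N = 0.29 pN

0.29


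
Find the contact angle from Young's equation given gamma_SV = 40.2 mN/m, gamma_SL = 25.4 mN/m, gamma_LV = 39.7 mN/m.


cos(theta) = (gamma_SV - gamma_SL) / gamma_LV
cos(theta) = (40.2 - 25.4) / 39.7
cos(theta) = 0.372796
theta = arccos(0.372796) = 68.11 degrees

68.11


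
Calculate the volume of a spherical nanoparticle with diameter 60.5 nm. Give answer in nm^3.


Radius r = 60.5/2 = 30.25 nm
Volume V = (4/3) * pi * r^3
V = (4/3) * pi * (30.25)^3
V = 115948.4 nm^3

115948.4


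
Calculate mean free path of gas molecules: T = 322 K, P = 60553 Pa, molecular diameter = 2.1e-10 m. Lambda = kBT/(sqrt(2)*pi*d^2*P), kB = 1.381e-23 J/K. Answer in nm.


Mean free path: lambda = kB*T / (sqrt(2) * pi * d^2 * P)
lambda = 1.381e-23 * 322 / (sqrt(2) * pi * (2.1e-10)^2 * 60553)
lambda = 3.74809e-07 m
lambda = 374.81 nm

374.81


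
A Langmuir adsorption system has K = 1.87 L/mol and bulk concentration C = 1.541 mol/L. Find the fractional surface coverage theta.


Langmuir isotherm: theta = K*C / (1 + K*C)
K*C = 1.87 * 1.541 = 2.88167
theta = 2.88167 / (1 + 2.88167) = 2.88167 / 3.88167
theta = 0.7424

0.7424


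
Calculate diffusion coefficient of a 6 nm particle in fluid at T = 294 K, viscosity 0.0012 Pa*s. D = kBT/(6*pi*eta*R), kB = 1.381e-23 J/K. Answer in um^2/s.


Radius R = 6/2 = 3 nm = 3e-09 m
D = kB*T / (6*pi*eta*R)
D = 1.381e-23 * 294 / (6 * pi * 0.0012 * 3e-09)
D = 5.98325e-11 m^2/s = 59.833 um^2/s

59.833


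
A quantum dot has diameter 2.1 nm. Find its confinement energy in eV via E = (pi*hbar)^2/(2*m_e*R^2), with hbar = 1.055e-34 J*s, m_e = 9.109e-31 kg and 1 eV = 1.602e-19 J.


Radius R = 2.1/2 = 1.05 nm = 1.05e-09 m
E = (pi * 1.055e-34)^2 / (2 * 9.109e-31 * (1.05e-09)^2)
E(J) = 5.46922e-20
E = E(J) / 1.602e-19 = 0.3414 eV

0.3414


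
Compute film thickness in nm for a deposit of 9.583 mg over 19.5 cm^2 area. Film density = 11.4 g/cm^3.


Convert: m = 9.583 mg = 9.5830e-06 kg, A = 19.5 cm^2 = 1.9500e-03 m^2, rho = 11.4 g/cm^3 = 11400 kg/m^3
t = m / (A * rho)
t = 9.5830e-06 / (1.9500e-03 * 11400)
t = 4.3108e-07 m = 431.1 nm

431.1


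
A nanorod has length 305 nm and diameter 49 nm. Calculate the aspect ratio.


Aspect ratio AR = length / diameter
AR = 305 / 49
AR = 6.22

6.22


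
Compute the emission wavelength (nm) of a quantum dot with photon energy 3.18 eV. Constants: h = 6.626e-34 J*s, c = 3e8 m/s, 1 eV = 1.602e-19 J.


Convert energy: E = 3.18 eV = 3.18 * 1.602e-19 = 5.09436e-19 J
lambda = h*c / E = 6.626e-34 * 3e8 / 5.09436e-19
lambda = 3.90196e-07 m = 390.2 nm

390.2


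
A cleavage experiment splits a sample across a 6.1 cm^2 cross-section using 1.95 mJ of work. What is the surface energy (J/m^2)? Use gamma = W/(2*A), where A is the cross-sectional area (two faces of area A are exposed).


Convert: A = 6.1 cm^2 = 0.00061 m^2, W = 1.95 mJ = 0.00195 J
Cleaving exposes two faces of area A, so total new surface = 2*A and gamma = W / (2*A)
gamma = 0.00195 / (2 * 0.00061)
gamma = 1.598 J/m^2

1.598


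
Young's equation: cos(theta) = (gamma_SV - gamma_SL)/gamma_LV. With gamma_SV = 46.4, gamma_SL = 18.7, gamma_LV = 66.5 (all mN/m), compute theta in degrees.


cos(theta) = (gamma_SV - gamma_SL) / gamma_LV
cos(theta) = (46.4 - 18.7) / 66.5
cos(theta) = 0.416541
theta = arccos(0.416541) = 65.38 degrees

65.38


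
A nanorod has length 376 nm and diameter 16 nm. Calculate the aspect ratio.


Aspect ratio AR = length / diameter
AR = 376 / 16
AR = 23.5

23.5


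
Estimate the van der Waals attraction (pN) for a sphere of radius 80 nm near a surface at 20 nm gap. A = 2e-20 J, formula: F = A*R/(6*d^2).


Convert to SI: R = 80 nm = 8e-08 m, d = 20 nm = 2e-08 m
F = A * R / (6 * d^2)
F = 2e-20 * 8e-08 / (6 * (2e-08)^2)
F = 6.66667e-13 N = 0.667 pN

0.667


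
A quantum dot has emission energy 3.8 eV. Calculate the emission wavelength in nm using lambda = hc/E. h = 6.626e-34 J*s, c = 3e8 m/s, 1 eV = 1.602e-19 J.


Convert energy: E = 3.8 eV = 3.8 * 1.602e-19 = 6.0876e-19 J
lambda = h*c / E = 6.626e-34 * 3e8 / 6.0876e-19
lambda = 3.26533e-07 m = 326.5 nm

326.5


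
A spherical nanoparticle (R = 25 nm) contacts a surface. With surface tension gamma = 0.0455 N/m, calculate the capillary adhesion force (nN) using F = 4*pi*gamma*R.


Convert radius: R = 25 nm = 2.5e-08 m
F = 4 * pi * gamma * R
F = 4 * pi * 0.0455 * 2.5e-08
F = 1.42942e-08 N = 14.2942 nN

14.2942


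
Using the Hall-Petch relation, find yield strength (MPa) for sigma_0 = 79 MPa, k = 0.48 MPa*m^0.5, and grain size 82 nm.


d = 82 nm = 8.2e-08 m
sqrt(d) = 0.0002863564
Hall-Petch contribution = k / sqrt(d) = 0.48 / 0.0002863564 = 1676.2 MPa
sigma = sigma_0 + k/sqrt(d) = 79 + 1676.2 = 1755.2 MPa

1755.2


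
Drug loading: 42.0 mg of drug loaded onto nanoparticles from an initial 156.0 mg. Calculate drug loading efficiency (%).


Drug loading efficiency = (drug loaded / drug initial) * 100
DLE = 42.0 / 156.0 * 100
DLE = 0.2692 * 100
DLE = 26.92%

26.92


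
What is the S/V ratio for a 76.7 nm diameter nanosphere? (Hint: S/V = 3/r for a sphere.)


Radius r = 76.7/2 = 38.35 nm
S/V = 3 / r = 3 / 38.35
S/V = 0.0782 nm^-1

0.0782


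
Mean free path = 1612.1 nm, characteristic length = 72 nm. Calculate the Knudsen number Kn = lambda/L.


Knudsen number Kn = lambda / L
Kn = 1612.1 / 72
Kn = 22.3903

22.3903


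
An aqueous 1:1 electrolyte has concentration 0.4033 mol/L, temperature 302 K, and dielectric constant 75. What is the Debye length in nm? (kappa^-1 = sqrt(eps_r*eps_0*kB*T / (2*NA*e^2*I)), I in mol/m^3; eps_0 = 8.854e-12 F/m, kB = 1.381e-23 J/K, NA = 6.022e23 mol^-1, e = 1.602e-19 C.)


Ionic strength I = 0.4033 * 1^2 * 1000 = 403.3 mol/m^3
kappa^-1 = sqrt(75 * 8.854e-12 * 1.381e-23 * 302 / (2 * 6.022e23 * (1.602e-19)^2 * 403.3))
kappa^-1 = 0.471 nm

0.471


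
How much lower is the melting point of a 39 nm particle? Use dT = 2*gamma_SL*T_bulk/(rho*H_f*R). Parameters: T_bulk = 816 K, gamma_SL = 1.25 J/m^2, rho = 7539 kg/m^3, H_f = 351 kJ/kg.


Radius R = 39/2 = 19.5 nm = 1.95e-08 m
Convert H_f = 351 kJ/kg = 351000 J/kg
dT = 2 * gamma_SL * T_bulk / (rho * H_f * R)
dT = 2 * 1.25 * 816 / (7539 * 351000 * 1.95e-08)
dT = 39.5 K

39.5


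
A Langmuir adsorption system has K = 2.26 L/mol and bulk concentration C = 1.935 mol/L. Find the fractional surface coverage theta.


Langmuir isotherm: theta = K*C / (1 + K*C)
K*C = 2.26 * 1.935 = 4.3731
theta = 4.3731 / (1 + 4.3731) = 4.3731 / 5.3731
theta = 0.8139

0.8139


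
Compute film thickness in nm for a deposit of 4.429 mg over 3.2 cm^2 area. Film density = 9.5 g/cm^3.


Convert: m = 4.429 mg = 4.4290e-06 kg, A = 3.2 cm^2 = 3.2000e-04 m^2, rho = 9.5 g/cm^3 = 9500 kg/m^3
t = m / (A * rho)
t = 4.4290e-06 / (3.2000e-04 * 9500)
t = 1.4569e-06 m = 1456.9 nm

1456.9


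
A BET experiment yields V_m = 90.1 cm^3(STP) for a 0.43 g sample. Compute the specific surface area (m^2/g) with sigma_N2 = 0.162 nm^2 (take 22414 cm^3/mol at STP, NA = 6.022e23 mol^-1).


Number of moles in monolayer = V_m / 22414 = 90.1 / 22414 = 0.00401981
Number of molecules = moles * NA = 0.00401981 * 6.022e23
SA = molecules * sigma / mass
SA = (90.1 / 22414) * 6.022e23 * 0.162e-18 / 0.43
SA = 912.0 m^2/g

912.0


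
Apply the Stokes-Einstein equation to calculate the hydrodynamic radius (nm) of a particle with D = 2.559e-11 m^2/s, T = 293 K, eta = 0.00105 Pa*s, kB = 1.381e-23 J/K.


Stokes-Einstein: R = kB*T / (6*pi*eta*D)
R = 1.381e-23 * 293 / (6 * pi * 0.00105 * 2.559e-11)
R = 7.98915e-09 m = 7.99 nm

7.99


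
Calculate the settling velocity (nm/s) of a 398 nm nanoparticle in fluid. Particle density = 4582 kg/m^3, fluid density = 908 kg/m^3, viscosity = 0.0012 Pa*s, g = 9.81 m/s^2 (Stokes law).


Radius R = 398/2 nm = 1.99e-07 m
Density difference = 4582 - 908 = 3674 kg/m^3
v = 2 * R^2 * (rho_p - rho_f) * g / (9 * eta)
v = 2 * (1.99e-07)^2 * 3674 * 9.81 / (9 * 0.0012)
v = 2.64314e-07 m/s = 264.3142 nm/s

264.3142


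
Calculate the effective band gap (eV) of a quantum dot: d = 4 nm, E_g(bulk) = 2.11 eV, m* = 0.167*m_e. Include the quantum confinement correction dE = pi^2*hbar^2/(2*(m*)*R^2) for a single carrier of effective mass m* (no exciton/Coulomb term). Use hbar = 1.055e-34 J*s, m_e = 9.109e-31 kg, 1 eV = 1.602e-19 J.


Radius R = 4/2 nm = 2e-09 m
Confinement energy dE = pi^2 * hbar^2 / (2 * m_eff * m_e * R^2)
dE = pi^2 * (1.055e-34)^2 / (2 * 0.167 * 9.109e-31 * (2e-09)^2) J, divided by 1.602e-19 J/eV
dE = 0.5635 eV
Total band gap = E_g(bulk) + dE = 2.11 + 0.5635 = 2.6735 eV

2.6735


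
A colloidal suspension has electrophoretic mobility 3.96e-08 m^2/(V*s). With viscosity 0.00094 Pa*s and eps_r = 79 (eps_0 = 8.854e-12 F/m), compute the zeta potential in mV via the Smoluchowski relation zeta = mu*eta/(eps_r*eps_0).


Smoluchowski equation: zeta = mu * eta / (eps_r * eps_0)
zeta = 3.96e-08 * 0.00094 / (79 * 8.854e-12)
zeta = 0.053218 V = 53.22 mV

53.22


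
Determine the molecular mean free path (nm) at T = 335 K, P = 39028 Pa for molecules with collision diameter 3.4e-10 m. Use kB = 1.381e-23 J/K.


Mean free path: lambda = kB*T / (sqrt(2) * pi * d^2 * P)
lambda = 1.381e-23 * 335 / (sqrt(2) * pi * (3.4e-10)^2 * 39028)
lambda = 2.30802e-07 m
lambda = 230.8 nm

230.8


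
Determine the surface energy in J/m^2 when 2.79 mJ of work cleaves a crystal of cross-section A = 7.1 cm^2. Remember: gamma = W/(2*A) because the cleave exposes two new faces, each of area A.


Convert: A = 7.1 cm^2 = 0.00071 m^2, W = 2.79 mJ = 0.00279 J
Cleaving exposes two faces of area A, so total new surface = 2*A and gamma = W / (2*A)
gamma = 0.00279 / (2 * 0.00071)
gamma = 1.965 J/m^2

1.965


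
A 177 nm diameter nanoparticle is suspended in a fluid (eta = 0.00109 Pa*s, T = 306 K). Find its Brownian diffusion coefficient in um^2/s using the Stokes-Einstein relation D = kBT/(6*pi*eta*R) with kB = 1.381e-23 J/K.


Radius R = 177/2 = 88.5 nm = 8.85e-08 m
D = kB*T / (6*pi*eta*R)
D = 1.381e-23 * 306 / (6 * pi * 0.00109 * 8.85e-08)
D = 2.32404e-12 m^2/s = 2.324 um^2/s

2.324


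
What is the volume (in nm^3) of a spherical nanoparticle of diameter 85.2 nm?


Radius r = 85.2/2 = 42.6 nm
Volume V = (4/3) * pi * r^3
V = (4/3) * pi * (42.6)^3
V = 323830.24 nm^3

323830.24


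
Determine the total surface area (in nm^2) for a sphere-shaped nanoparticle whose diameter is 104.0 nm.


Radius r = 104.0/2 = 52 nm
Surface area SA = 4 * pi * r^2
SA = 4 * pi * (52)^2
SA = 33979.47 nm^2

33979.47


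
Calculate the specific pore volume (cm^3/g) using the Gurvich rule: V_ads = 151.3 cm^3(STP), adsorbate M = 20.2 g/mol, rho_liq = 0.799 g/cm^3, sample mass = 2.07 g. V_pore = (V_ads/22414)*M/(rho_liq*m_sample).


Moles adsorbed n = V_ads / 22414 = 151.3 / 22414 = 6.750245e-03 mol
Liquid volume V_liq = n * M / rho_liq = 6.750245e-03 * 20.2 / 0.799 = 0.17066 cm^3
Specific pore volume V_pore = V_liq / m_sample = 0.17066 / 2.07
V_pore = 0.0824 cm^3/g

0.0824


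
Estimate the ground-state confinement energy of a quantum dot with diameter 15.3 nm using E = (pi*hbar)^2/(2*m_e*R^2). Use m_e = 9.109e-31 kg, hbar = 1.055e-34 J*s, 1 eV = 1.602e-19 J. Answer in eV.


Radius R = 15.3/2 = 7.65 nm = 7.65e-09 m
E = (pi * 1.055e-34)^2 / (2 * 9.109e-31 * (7.65e-09)^2)
E(J) = 1.03034e-21
E = E(J) / 1.602e-19 = 0.0064 eV

0.0064


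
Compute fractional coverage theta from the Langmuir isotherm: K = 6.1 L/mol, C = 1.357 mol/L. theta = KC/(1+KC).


Langmuir isotherm: theta = K*C / (1 + K*C)
K*C = 6.1 * 1.357 = 8.2777
theta = 8.2777 / (1 + 8.2777) = 8.2777 / 9.2777
theta = 0.8922

0.8922


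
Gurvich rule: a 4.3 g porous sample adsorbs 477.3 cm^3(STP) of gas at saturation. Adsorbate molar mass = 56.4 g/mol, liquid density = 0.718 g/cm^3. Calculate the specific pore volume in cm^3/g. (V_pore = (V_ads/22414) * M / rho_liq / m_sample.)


Moles adsorbed n = V_ads / 22414 = 477.3 / 22414 = 2.129473e-02 mol
Liquid volume V_liq = n * M / rho_liq = 2.129473e-02 * 56.4 / 0.718 = 1.67273 cm^3
Specific pore volume V_pore = V_liq / m_sample = 1.67273 / 4.3
V_pore = 0.389 cm^3/g

0.389


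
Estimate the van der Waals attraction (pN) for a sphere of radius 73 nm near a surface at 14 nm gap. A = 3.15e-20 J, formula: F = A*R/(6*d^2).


Convert to SI: R = 73 nm = 7.3e-08 m, d = 14 nm = 1.4e-08 m
F = A * R / (6 * d^2)
F = 3.15e-20 * 7.3e-08 / (6 * (1.4e-08)^2)
F = 1.95536e-12 N = 1.955 pN

1.955


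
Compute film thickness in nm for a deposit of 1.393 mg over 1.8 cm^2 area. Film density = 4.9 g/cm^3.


Convert: m = 1.393 mg = 1.3930e-06 kg, A = 1.8 cm^2 = 1.8000e-04 m^2, rho = 4.9 g/cm^3 = 4900 kg/m^3
t = m / (A * rho)
t = 1.3930e-06 / (1.8000e-04 * 4900)
t = 1.5794e-06 m = 1579.4 nm

1579.4


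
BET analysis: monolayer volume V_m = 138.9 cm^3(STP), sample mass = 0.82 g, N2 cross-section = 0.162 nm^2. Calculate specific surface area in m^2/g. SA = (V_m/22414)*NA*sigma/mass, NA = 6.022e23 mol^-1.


Number of moles in monolayer = V_m / 22414 = 138.9 / 22414 = 0.00619702
Number of molecules = moles * NA = 0.00619702 * 6.022e23
SA = molecules * sigma / mass
SA = (138.9 / 22414) * 6.022e23 * 0.162e-18 / 0.82
SA = 737.3 m^2/g

737.3


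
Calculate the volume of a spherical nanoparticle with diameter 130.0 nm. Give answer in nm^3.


Radius r = 130.0/2 = 65 nm
Volume V = (4/3) * pi * r^3
V = (4/3) * pi * (65)^3
V = 1150346.51 nm^3

1150346.51


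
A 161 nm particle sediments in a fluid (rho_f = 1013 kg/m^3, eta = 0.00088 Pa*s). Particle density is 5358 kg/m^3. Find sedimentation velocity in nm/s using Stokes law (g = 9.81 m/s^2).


Radius R = 161/2 nm = 8.05e-08 m
Density difference = 5358 - 1013 = 4345 kg/m^3
v = 2 * R^2 * (rho_p - rho_f) * g / (9 * eta)
v = 2 * (8.05e-08)^2 * 4345 * 9.81 / (9 * 0.00088)
v = 6.97518e-08 m/s = 69.7518 nm/s

69.7518


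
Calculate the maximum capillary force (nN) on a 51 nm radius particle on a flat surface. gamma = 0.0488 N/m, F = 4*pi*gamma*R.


Convert radius: R = 51 nm = 5.1e-08 m
F = 4 * pi * gamma * R
F = 4 * pi * 0.0488 * 5.1e-08
F = 3.12752e-08 N = 31.2752 nN

31.2752


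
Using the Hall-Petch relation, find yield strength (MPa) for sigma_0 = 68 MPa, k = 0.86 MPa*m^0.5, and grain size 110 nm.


d = 110 nm = 1.1e-07 m
sqrt(d) = 0.0003316625
Hall-Petch contribution = k / sqrt(d) = 0.86 / 0.0003316625 = 2593.0 MPa
sigma = sigma_0 + k/sqrt(d) = 68 + 2593.0 = 2661.0 MPa

2661.0


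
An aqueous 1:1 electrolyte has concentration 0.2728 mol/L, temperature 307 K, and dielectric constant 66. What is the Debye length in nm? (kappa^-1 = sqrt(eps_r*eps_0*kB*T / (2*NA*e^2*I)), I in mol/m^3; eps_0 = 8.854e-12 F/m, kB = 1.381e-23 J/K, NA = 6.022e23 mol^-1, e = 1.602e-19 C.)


Ionic strength I = 0.2728 * 1^2 * 1000 = 272.8 mol/m^3
kappa^-1 = sqrt(66 * 8.854e-12 * 1.381e-23 * 307 / (2 * 6.022e23 * (1.602e-19)^2 * 272.8))
kappa^-1 = 0.542 nm

0.542


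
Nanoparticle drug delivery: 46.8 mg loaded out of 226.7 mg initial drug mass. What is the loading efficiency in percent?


Drug loading efficiency = (drug loaded / drug initial) * 100
DLE = 46.8 / 226.7 * 100
DLE = 0.2064 * 100
DLE = 20.64%

20.64


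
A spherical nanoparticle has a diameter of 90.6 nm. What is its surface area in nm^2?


Radius r = 90.6/2 = 45.3 nm
Surface area SA = 4 * pi * r^2
SA = 4 * pi * (45.3)^2
SA = 25787.32 nm^2

25787.32


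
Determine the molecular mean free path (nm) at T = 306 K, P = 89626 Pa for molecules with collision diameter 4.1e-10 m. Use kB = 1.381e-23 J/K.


Mean free path: lambda = kB*T / (sqrt(2) * pi * d^2 * P)
lambda = 1.381e-23 * 306 / (sqrt(2) * pi * (4.1e-10)^2 * 89626)
lambda = 6.31318e-08 m
lambda = 63.13 nm

63.13


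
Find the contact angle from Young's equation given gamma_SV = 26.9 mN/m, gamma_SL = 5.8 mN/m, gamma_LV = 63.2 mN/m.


cos(theta) = (gamma_SV - gamma_SL) / gamma_LV
cos(theta) = (26.9 - 5.8) / 63.2
cos(theta) = 0.333861
theta = arccos(0.333861) = 70.5 degrees

70.5


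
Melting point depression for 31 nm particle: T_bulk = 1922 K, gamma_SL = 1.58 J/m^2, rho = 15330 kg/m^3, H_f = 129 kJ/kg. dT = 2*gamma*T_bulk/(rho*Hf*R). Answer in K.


Radius R = 31/2 = 15.5 nm = 1.55e-08 m
Convert H_f = 129 kJ/kg = 129000 J/kg
dT = 2 * gamma_SL * T_bulk / (rho * H_f * R)
dT = 2 * 1.58 * 1922 / (15330 * 129000 * 1.55e-08)
dT = 198.1 K

198.1


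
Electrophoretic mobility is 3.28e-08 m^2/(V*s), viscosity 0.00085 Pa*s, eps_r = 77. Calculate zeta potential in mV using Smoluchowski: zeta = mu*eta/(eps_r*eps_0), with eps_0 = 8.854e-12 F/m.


Smoluchowski equation: zeta = mu * eta / (eps_r * eps_0)
zeta = 3.28e-08 * 0.00085 / (77 * 8.854e-12)
zeta = 0.040894 V = 40.89 mV

40.89


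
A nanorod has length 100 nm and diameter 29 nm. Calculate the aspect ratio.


Aspect ratio AR = length / diameter
AR = 100 / 29
AR = 3.45

3.45


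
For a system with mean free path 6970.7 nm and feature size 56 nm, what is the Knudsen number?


Knudsen number Kn = lambda / L
Kn = 6970.7 / 56
Kn = 124.4768

124.4768


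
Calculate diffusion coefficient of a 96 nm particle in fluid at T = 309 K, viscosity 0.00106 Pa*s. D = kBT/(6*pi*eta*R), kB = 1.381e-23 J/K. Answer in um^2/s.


Radius R = 96/2 = 48 nm = 4.8e-08 m
D = kB*T / (6*pi*eta*R)
D = 1.381e-23 * 309 / (6 * pi * 0.00106 * 4.8e-08)
D = 4.44943e-12 m^2/s = 4.449 um^2/s

4.449


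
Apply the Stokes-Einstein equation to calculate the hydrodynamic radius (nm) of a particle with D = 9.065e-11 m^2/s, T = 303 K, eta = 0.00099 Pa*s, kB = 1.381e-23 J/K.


Stokes-Einstein: R = kB*T / (6*pi*eta*D)
R = 1.381e-23 * 303 / (6 * pi * 0.00099 * 9.065e-11)
R = 2.47362e-09 m = 2.47 nm

2.47


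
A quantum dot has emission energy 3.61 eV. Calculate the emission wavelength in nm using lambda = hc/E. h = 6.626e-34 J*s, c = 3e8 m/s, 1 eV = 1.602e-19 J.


Convert energy: E = 3.61 eV = 3.61 * 1.602e-19 = 5.78322e-19 J
lambda = h*c / E = 6.626e-34 * 3e8 / 5.78322e-19
lambda = 3.43719e-07 m = 343.7 nm

343.7


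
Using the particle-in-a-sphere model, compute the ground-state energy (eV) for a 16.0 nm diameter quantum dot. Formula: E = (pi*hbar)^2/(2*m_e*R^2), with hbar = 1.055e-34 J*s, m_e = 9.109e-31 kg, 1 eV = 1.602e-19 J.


Radius R = 16.0/2 = 8 nm = 8e-09 m
E = (pi * 1.055e-34)^2 / (2 * 9.109e-31 * (8e-09)^2)
E(J) = 9.42159e-22
E = E(J) / 1.602e-19 = 0.0059 eV

0.0059


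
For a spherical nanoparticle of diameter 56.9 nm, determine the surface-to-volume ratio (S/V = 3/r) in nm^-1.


Radius r = 56.9/2 = 28.45 nm
S/V = 3 / r = 3 / 28.45
S/V = 0.1054 nm^-1

0.1054


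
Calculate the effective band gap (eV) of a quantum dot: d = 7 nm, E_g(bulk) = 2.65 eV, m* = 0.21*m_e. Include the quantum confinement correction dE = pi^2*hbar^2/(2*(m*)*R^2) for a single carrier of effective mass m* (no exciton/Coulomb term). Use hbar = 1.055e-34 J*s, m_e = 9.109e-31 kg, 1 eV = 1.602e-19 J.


Radius R = 7/2 nm = 3.5e-09 m
Confinement energy dE = pi^2 * hbar^2 / (2 * m_eff * m_e * R^2)
dE = pi^2 * (1.055e-34)^2 / (2 * 0.21 * 9.109e-31 * (3.5e-09)^2) J, divided by 1.602e-19 J/eV
dE = 0.1463 eV
Total band gap = E_g(bulk) + dE = 2.65 + 0.1463 = 2.7963 eV

2.7963


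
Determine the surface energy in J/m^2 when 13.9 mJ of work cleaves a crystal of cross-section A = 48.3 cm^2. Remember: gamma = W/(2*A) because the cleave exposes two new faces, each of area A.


Convert: A = 48.3 cm^2 = 0.00483 m^2, W = 13.9 mJ = 0.0139 J
Cleaving exposes two faces of area A, so total new surface = 2*A and gamma = W / (2*A)
gamma = 0.0139 / (2 * 0.00483)
gamma = 1.439 J/m^2

1.439


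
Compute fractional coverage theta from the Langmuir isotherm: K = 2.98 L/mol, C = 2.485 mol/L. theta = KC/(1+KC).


Langmuir isotherm: theta = K*C / (1 + K*C)
K*C = 2.98 * 2.485 = 7.4053
theta = 7.4053 / (1 + 7.4053) = 7.4053 / 8.4053
theta = 0.881

0.881


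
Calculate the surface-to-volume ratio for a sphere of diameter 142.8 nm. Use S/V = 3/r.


Radius r = 142.8/2 = 71.4 nm
S/V = 3 / r = 3 / 71.4
S/V = 0.042 nm^-1

0.042


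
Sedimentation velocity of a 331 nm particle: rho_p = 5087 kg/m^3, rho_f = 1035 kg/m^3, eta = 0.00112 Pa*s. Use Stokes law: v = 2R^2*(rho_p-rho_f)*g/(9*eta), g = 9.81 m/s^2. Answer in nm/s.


Radius R = 331/2 nm = 1.655e-07 m
Density difference = 5087 - 1035 = 4052 kg/m^3
v = 2 * R^2 * (rho_p - rho_f) * g / (9 * eta)
v = 2 * (1.655e-07)^2 * 4052 * 9.81 / (9 * 0.00112)
v = 2.16025e-07 m/s = 216.0249 nm/s

216.0249


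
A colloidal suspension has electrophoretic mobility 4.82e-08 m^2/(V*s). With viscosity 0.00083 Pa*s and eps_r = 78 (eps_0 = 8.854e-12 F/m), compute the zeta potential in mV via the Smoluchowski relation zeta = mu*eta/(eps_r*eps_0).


Smoluchowski equation: zeta = mu * eta / (eps_r * eps_0)
zeta = 4.82e-08 * 0.00083 / (78 * 8.854e-12)
zeta = 0.057928 V = 57.93 mV

57.93


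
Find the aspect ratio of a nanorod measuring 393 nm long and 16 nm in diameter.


Aspect ratio AR = length / diameter
AR = 393 / 16
AR = 24.56

24.56


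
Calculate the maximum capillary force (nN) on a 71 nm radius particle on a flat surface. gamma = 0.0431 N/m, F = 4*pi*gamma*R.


Convert radius: R = 71 nm = 7.1e-08 m
F = 4 * pi * gamma * R
F = 4 * pi * 0.0431 * 7.1e-08
F = 3.84544e-08 N = 38.4544 nN

38.4544


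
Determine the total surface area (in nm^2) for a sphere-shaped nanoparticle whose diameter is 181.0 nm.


Radius r = 181.0/2 = 90.5 nm
Surface area SA = 4 * pi * r^2
SA = 4 * pi * (90.5)^2
SA = 102921.72 nm^2

102921.72


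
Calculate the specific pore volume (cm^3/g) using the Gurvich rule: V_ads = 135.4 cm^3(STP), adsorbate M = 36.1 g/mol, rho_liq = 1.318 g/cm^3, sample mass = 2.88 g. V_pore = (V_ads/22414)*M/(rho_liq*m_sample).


Moles adsorbed n = V_ads / 22414 = 135.4 / 22414 = 6.040867e-03 mol
Liquid volume V_liq = n * M / rho_liq = 6.040867e-03 * 36.1 / 1.318 = 0.16546 cm^3
Specific pore volume V_pore = V_liq / m_sample = 0.16546 / 2.88
V_pore = 0.0575 cm^3/g

0.0575


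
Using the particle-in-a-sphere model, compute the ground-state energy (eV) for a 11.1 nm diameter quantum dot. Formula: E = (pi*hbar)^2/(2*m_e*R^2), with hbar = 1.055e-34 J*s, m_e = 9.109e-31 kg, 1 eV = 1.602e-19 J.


Radius R = 11.1/2 = 5.55 nm = 5.55e-09 m
E = (pi * 1.055e-34)^2 / (2 * 9.109e-31 * (5.55e-09)^2)
E(J) = 1.95757e-21
E = E(J) / 1.602e-19 = 0.0122 eV

0.0122


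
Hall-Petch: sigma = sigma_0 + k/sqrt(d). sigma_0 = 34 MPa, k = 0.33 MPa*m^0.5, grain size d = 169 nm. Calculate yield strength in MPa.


d = 169 nm = 1.69e-07 m
sqrt(d) = 0.0004110961
Hall-Petch contribution = k / sqrt(d) = 0.33 / 0.0004110961 = 802.7 MPa
sigma = sigma_0 + k/sqrt(d) = 34 + 802.7 = 836.7 MPa

836.7


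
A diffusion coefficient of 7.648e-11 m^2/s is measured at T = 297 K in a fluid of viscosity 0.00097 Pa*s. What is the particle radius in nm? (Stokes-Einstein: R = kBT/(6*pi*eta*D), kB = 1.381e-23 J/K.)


Stokes-Einstein: R = kB*T / (6*pi*eta*D)
R = 1.381e-23 * 297 / (6 * pi * 0.00097 * 7.648e-11)
R = 2.93312e-09 m = 2.93 nm

2.93


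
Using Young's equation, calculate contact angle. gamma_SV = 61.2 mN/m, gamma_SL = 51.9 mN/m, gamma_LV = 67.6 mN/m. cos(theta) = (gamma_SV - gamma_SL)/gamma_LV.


cos(theta) = (gamma_SV - gamma_SL) / gamma_LV
cos(theta) = (61.2 - 51.9) / 67.6
cos(theta) = 0.137574
theta = arccos(0.137574) = 82.09 degrees

82.09


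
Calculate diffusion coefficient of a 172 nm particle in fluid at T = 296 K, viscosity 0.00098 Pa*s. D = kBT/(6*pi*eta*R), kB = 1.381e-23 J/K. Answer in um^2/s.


Radius R = 172/2 = 86 nm = 8.6e-08 m
D = kB*T / (6*pi*eta*R)
D = 1.381e-23 * 296 / (6 * pi * 0.00098 * 8.6e-08)
D = 2.57312e-12 m^2/s = 2.573 um^2/s

2.573


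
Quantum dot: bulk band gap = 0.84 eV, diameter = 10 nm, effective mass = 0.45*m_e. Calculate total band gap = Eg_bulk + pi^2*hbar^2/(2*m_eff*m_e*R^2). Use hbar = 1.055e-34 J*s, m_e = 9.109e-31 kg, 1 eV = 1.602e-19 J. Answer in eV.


Radius R = 10/2 nm = 5e-09 m
Confinement energy dE = pi^2 * hbar^2 / (2 * m_eff * m_e * R^2)
dE = pi^2 * (1.055e-34)^2 / (2 * 0.45 * 9.109e-31 * (5e-09)^2) J, divided by 1.602e-19 J/eV
dE = 0.0335 eV
Total band gap = E_g(bulk) + dE = 0.84 + 0.0335 = 0.8735 eV

0.8735


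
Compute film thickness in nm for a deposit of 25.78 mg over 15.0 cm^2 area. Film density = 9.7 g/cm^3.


Convert: m = 25.78 mg = 2.5780e-05 kg, A = 15.0 cm^2 = 1.5000e-03 m^2, rho = 9.7 g/cm^3 = 9700 kg/m^3
t = m / (A * rho)
t = 2.5780e-05 / (1.5000e-03 * 9700)
t = 1.7718e-06 m = 1771.8 nm

1771.8


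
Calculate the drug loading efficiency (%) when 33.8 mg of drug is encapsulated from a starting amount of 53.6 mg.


Drug loading efficiency = (drug loaded / drug initial) * 100
DLE = 33.8 / 53.6 * 100
DLE = 0.6306 * 100
DLE = 63.06%

63.06


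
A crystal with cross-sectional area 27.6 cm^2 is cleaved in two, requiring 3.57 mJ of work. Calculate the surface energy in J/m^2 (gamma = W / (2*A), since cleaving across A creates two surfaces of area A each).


Convert: A = 27.6 cm^2 = 0.00276 m^2, W = 3.57 mJ = 0.00357 J
Cleaving exposes two faces of area A, so total new surface = 2*A and gamma = W / (2*A)
gamma = 0.00357 / (2 * 0.00276)
gamma = 0.647 J/m^2

0.647


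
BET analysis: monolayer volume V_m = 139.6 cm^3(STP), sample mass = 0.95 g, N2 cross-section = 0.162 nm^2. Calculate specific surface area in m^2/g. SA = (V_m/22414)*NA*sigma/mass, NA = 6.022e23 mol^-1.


Number of moles in monolayer = V_m / 22414 = 139.6 / 22414 = 0.00622825
Number of molecules = moles * NA = 0.00622825 * 6.022e23
SA = molecules * sigma / mass
SA = (139.6 / 22414) * 6.022e23 * 0.162e-18 / 0.95
SA = 639.6 m^2/g

639.6


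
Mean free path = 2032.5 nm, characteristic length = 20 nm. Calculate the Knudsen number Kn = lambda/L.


Knudsen number Kn = lambda / L
Kn = 2032.5 / 20
Kn = 101.625

101.625


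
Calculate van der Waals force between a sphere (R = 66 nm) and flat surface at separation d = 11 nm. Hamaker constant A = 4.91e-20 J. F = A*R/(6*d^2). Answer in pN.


Convert to SI: R = 66 nm = 6.6e-08 m, d = 11 nm = 1.1e-08 m
F = A * R / (6 * d^2)
F = 4.91e-20 * 6.6e-08 / (6 * (1.1e-08)^2)
F = 4.46364e-12 N = 4.464 pN

4.464


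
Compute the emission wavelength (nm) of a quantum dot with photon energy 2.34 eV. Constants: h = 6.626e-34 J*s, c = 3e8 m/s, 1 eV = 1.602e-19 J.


Convert energy: E = 2.34 eV = 2.34 * 1.602e-19 = 3.74868e-19 J
lambda = h*c / E = 6.626e-34 * 3e8 / 3.74868e-19
lambda = 5.30267e-07 m = 530.3 nm

530.3


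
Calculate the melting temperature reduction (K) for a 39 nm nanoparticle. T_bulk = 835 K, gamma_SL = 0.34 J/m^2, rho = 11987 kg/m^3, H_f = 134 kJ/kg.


Radius R = 39/2 = 19.5 nm = 1.95e-08 m
Convert H_f = 134 kJ/kg = 134000 J/kg
dT = 2 * gamma_SL * T_bulk / (rho * H_f * R)
dT = 2 * 0.34 * 835 / (11987 * 134000 * 1.95e-08)
dT = 18.1 K

18.1
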